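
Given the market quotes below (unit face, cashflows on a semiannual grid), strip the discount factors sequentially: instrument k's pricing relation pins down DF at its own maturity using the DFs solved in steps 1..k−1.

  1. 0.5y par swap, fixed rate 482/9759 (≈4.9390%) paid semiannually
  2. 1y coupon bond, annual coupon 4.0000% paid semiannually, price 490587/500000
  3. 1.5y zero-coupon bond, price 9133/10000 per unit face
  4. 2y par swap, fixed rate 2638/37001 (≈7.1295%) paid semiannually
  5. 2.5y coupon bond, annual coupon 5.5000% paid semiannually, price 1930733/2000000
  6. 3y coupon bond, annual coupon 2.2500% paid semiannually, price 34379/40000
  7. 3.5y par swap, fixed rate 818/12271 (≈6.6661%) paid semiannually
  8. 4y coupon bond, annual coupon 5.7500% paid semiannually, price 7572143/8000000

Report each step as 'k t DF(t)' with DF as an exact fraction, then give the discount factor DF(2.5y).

step 1 [0.5y] swap r/2=241/9759: DF=(1 − 241/9759·(0))/(1+241/9759) = 9759/10000 ≈ 0.975900
step 2 [1y] bond c/2=1/50: DF=(490587/500000 − 1/50·(0.975900))/(1+1/50) = 2357/2500 ≈ 0.942800
step 3 [1.5y] zero: DF = P = 9133/10000 ≈ 0.913300
step 4 [2y] swap r/2=1319/37001: DF=(1 − 1319/37001·(0.975900+0.942800+0.913300))/(1+1319/37001) = 8681/10000 ≈ 0.868100
step 5 [2.5y] bond c/2=11/400: DF=(1930733/2000000 − 11/400·(0.975900+0.942800+0.913300+0.868100))/(1+11/400) = 1681/2000 ≈ 0.840500
step 6 [3y] bond c/2=9/800: DF=(34379/40000 − 9/800·(0.975900+0.942800+0.913300+0.868100+0.840500))/(1+9/800) = 3997/5000 ≈ 0.799400
step 7 [3.5y] swap r/2=409/12271: DF=(1 − 409/12271·(0.975900+0.942800+0.913300+0.868100+0.840500+0.799400))/(1+409/12271) = 1591/2000 ≈ 0.795500
step 8 [4y] bond c/2=23/800: DF=(7572143/8000000 − 23/800·(0.975900+0.942800+0.913300+0.868100+0.840500+0.799400+0.795500))/(1+23/800) = 3743/5000 ≈ 0.748600

1 1/2 9759/10000
2 1 2357/2500
3 3/2 9133/10000
4 2 8681/10000
5 5/2 1681/2000
6 3 3997/5000
7 7/2 1591/2000
8 4 3743/5000
DF(2.5y) = 1681/2000 ≈ 0.840500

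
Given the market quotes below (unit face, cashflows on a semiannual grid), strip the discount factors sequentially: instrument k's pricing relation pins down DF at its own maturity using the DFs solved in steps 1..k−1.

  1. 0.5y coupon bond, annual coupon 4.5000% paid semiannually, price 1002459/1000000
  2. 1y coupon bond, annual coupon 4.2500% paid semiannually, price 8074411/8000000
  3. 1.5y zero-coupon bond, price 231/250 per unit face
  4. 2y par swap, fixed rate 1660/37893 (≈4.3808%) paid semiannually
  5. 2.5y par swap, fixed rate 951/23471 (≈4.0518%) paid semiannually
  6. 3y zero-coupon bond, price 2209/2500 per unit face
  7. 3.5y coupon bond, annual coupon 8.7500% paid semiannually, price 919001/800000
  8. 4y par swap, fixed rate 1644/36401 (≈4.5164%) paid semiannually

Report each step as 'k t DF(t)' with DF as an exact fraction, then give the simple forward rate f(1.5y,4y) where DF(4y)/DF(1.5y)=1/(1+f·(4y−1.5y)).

1 1/2 2451/2500
2 1 9679/10000
3 3/2 231/250
4 2 917/1000
5 5/2 9049/10000
6 3 2209/2500
7 7/2 2167/2500
8 4 2089/2500
f(1.5y,4y) = ((231/250)/(2089/2500) − 1)/(5/2) = 442/10445 ≈ 4.2317%

step 1 [0.5y] bond c/2=9/400: DF=(1002459/1000000 − 9/400·(0))/(1+9/400) = 2451/2500 ≈ 0.980400
step 2 [1y] bond c/2=17/800: DF=(8074411/8000000 − 17/800·(0.980400))/(1+17/800) = 9679/10000 ≈ 0.967900
step 3 [1.5y] zero: DF = P = 231/250 ≈ 0.924000
step 4 [2y] swap r/2=830/37893: DF=(1 − 830/37893·(0.980400+0.967900+0.924000))/(1+830/37893) = 917/1000 ≈ 0.917000
step 5 [2.5y] swap r/2=951/46942: DF=(1 − 951/46942·(0.980400+0.967900+0.924000+0.917000))/(1+951/46942) = 9049/10000 ≈ 0.904900
step 6 [3y] zero: DF = P = 2209/2500 ≈ 0.883600
step 7 [3.5y] bond c/2=7/160: DF=(919001/800000 − 7/160·(0.980400+0.967900+0.924000+0.917000+0.904900+0.883600))/(1+7/160) = 2167/2500 ≈ 0.866800
step 8 [4y] swap r/2=822/36401: DF=(1 − 822/36401·(0.980400+0.967900+0.924000+0.917000+0.904900+0.883600+0.866800))/(1+822/36401) = 2089/2500 ≈ 0.835600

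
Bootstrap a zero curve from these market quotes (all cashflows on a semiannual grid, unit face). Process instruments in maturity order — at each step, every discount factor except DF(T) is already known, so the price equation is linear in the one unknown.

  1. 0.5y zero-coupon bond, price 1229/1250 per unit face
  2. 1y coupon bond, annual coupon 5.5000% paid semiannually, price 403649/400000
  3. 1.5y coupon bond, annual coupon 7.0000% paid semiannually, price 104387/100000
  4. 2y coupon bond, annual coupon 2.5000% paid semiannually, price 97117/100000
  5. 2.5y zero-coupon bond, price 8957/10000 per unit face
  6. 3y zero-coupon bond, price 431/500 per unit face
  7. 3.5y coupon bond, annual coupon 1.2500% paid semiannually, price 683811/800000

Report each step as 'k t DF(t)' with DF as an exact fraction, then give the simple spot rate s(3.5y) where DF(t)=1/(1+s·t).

1 1/2 1229/1250
2 1 4779/5000
3 3/2 943/1000
4 2 2309/2500
5 5/2 8957/10000
6 3 431/500
7 7/2 8149/10000
s(3.5y) = (1/(8149/10000) − 1)/(7/2) = 3702/57043 ≈ 6.4898%

step 1 [0.5y] zero: DF = P = 1229/1250 ≈ 0.983200
step 2 [1y] bond c/2=11/400: DF=(403649/400000 − 11/400·(0.983200))/(1+11/400) = 4779/5000 ≈ 0.955800
step 3 [1.5y] bond c/2=7/200: DF=(104387/100000 − 7/200·(0.983200+0.955800))/(1+7/200) = 943/1000 ≈ 0.943000
step 4 [2y] bond c/2=1/80: DF=(97117/100000 − 1/80·(0.983200+0.955800+0.943000))/(1+1/80) = 2309/2500 ≈ 0.923600
step 5 [2.5y] zero: DF = P = 8957/10000 ≈ 0.895700
step 6 [3y] zero: DF = P = 431/500 ≈ 0.862000
step 7 [3.5y] bond c/2=1/160: DF=(683811/800000 − 1/160·(0.983200+0.955800+0.943000+0.923600+0.895700+0.862000))/(1+1/160) = 8149/10000 ≈ 0.814900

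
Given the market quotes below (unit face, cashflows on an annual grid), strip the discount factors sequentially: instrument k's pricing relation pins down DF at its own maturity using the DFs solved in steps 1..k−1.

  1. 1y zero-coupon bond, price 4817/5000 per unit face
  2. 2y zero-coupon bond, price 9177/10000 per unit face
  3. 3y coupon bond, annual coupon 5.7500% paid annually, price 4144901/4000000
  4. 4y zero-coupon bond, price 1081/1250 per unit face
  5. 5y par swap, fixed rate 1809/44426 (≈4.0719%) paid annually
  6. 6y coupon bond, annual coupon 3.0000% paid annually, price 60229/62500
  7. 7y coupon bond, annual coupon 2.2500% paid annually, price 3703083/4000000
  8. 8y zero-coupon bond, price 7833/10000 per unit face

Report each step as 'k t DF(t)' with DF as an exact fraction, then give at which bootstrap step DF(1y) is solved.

step 1 [1y] zero: DF = P = 4817/5000 ≈ 0.963400
step 2 [2y] zero: DF = P = 9177/10000 ≈ 0.917700
step 3 [3y] bond c/1=23/400: DF=(4144901/4000000 − 23/400·(0.963400+0.917700))/(1+23/400) = 1097/1250 ≈ 0.877600
step 4 [4y] zero: DF = P = 1081/1250 ≈ 0.864800
step 5 [5y] swap r/1=1809/44426: DF=(1 − 1809/44426·(0.963400+0.917700+0.877600+0.864800))/(1+1809/44426) = 8191/10000 ≈ 0.819100
step 6 [6y] bond c/1=3/100: DF=(60229/62500 − 3/100·(0.963400+0.917700+0.877600+0.864800+0.819100))/(1+3/100) = 4031/5000 ≈ 0.806200
step 7 [7y] bond c/1=9/400: DF=(3703083/4000000 − 9/400·(0.963400+0.917700+0.877600+0.864800+0.819100+0.806200))/(1+9/400) = 7899/10000 ≈ 0.789900
step 8 [8y] zero: DF = P = 7833/10000 ≈ 0.783300

1 1 4817/5000
2 2 9177/10000
3 3 1097/1250
4 4 1081/1250
5 5 8191/10000
6 6 4031/5000
7 7 7899/10000
8 8 7833/10000
DF(1y) is solved at step 1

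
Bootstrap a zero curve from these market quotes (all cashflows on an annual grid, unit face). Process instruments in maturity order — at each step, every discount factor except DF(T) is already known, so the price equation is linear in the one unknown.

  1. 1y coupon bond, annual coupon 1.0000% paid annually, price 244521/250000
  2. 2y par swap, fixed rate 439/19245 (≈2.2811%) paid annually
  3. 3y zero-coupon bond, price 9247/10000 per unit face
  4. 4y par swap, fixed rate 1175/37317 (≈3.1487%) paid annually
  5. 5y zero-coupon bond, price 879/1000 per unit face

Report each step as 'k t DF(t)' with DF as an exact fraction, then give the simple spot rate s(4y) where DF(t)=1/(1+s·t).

step 1 [1y] bond c/1=1/100: DF=(244521/250000 − 1/100·(0))/(1+1/100) = 2421/2500 ≈ 0.968400
step 2 [2y] swap r/1=439/19245: DF=(1 − 439/19245·(0.968400))/(1+439/19245) = 9561/10000 ≈ 0.956100
step 3 [3y] zero: DF = P = 9247/10000 ≈ 0.924700
step 4 [4y] swap r/1=1175/37317: DF=(1 − 1175/37317·(0.968400+0.956100+0.924700))/(1+1175/37317) = 353/400 ≈ 0.882500
step 5 [5y] zero: DF = P = 879/1000 ≈ 0.879000

1 1 2421/2500
2 2 9561/10000
3 3 9247/10000
4 4 353/400
5 5 879/1000
s(4y) = (1/(353/400) − 1)/(4) = 47/1412 ≈ 3.3286%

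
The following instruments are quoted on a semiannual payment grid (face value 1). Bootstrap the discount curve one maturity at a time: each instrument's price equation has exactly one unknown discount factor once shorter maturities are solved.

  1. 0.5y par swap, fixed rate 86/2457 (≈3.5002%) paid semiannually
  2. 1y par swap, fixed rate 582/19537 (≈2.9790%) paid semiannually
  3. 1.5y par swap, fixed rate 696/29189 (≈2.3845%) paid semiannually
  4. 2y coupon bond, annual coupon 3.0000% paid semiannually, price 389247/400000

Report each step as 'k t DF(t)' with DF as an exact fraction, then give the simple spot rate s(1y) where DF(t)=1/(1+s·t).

step 1 [0.5y] swap r/2=43/2457: DF=(1 − 43/2457·(0))/(1+43/2457) = 2457/2500 ≈ 0.982800
step 2 [1y] swap r/2=291/19537: DF=(1 − 291/19537·(0.982800))/(1+291/19537) = 9709/10000 ≈ 0.970900
step 3 [1.5y] swap r/2=348/29189: DF=(1 − 348/29189·(0.982800+0.970900))/(1+348/29189) = 2413/2500 ≈ 0.965200
step 4 [2y] bond c/2=3/200: DF=(389247/400000 − 3/200·(0.982800+0.970900+0.965200))/(1+3/200) = 2289/2500 ≈ 0.915600

1 1/2 2457/2500
2 1 9709/10000
3 3/2 2413/2500
4 2 2289/2500
s(1y) = (1/(9709/10000) − 1)/(1) = 291/9709 ≈ 2.9972%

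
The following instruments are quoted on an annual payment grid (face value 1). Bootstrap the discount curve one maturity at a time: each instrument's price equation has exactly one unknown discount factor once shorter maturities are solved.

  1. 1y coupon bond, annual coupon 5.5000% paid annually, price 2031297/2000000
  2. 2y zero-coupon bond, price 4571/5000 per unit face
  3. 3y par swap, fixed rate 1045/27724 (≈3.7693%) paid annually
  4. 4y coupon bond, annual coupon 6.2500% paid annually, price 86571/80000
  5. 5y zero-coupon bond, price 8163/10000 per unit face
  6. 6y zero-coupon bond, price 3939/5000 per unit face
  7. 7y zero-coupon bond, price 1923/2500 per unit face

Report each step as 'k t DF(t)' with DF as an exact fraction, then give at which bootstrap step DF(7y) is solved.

1 1 9627/10000
2 2 4571/5000
3 3 1791/2000
4 4 4277/5000
5 5 8163/10000
6 6 3939/5000
7 7 1923/2500
DF(7y) is solved at step 7

step 1 [1y] bond c/1=11/200: DF=(2031297/2000000 − 11/200·(0))/(1+11/200) = 9627/10000 ≈ 0.962700
step 2 [2y] zero: DF = P = 4571/5000 ≈ 0.914200
step 3 [3y] swap r/1=1045/27724: DF=(1 − 1045/27724·(0.962700+0.914200))/(1+1045/27724) = 1791/2000 ≈ 0.895500
step 4 [4y] bond c/1=1/16: DF=(86571/80000 − 1/16·(0.962700+0.914200+0.895500))/(1+1/16) = 4277/5000 ≈ 0.855400
step 5 [5y] zero: DF = P = 8163/10000 ≈ 0.816300
step 6 [6y] zero: DF = P = 3939/5000 ≈ 0.787800
step 7 [7y] zero: DF = P = 1923/2500 ≈ 0.769200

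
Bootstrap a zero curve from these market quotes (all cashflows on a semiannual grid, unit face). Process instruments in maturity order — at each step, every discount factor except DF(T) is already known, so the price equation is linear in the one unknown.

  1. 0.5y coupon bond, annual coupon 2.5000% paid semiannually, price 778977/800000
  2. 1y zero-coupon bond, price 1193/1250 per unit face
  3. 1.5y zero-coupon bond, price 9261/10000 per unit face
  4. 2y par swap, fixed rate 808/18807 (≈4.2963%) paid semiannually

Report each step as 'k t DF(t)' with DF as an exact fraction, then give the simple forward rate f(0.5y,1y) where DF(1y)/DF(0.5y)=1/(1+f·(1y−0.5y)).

1 1/2 9617/10000
2 1 1193/1250
3 3/2 9261/10000
4 2 1149/1250
f(0.5y,1y) = ((9617/10000)/(1193/1250) − 1)/(1/2) = 73/4772 ≈ 1.5298%

step 1 [0.5y] bond c/2=1/80: DF=(778977/800000 − 1/80·(0))/(1+1/80) = 9617/10000 ≈ 0.961700
step 2 [1y] zero: DF = P = 1193/1250 ≈ 0.954400
step 3 [1.5y] zero: DF = P = 9261/10000 ≈ 0.926100
step 4 [2y] swap r/2=404/18807: DF=(1 − 404/18807·(0.961700+0.954400+0.926100))/(1+404/18807) = 1149/1250 ≈ 0.919200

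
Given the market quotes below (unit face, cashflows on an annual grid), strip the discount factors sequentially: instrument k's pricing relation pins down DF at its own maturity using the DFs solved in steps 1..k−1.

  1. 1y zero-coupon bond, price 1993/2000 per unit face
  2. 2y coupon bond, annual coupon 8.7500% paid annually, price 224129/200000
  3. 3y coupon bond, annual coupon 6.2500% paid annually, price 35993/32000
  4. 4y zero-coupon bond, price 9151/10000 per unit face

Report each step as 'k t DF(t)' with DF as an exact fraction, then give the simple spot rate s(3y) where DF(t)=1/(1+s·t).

step 1 [1y] zero: DF = P = 1993/2000 ≈ 0.996500
step 2 [2y] bond c/1=7/80: DF=(224129/200000 − 7/80·(0.996500))/(1+7/80) = 9503/10000 ≈ 0.950300
step 3 [3y] bond c/1=1/16: DF=(35993/32000 − 1/16·(0.996500+0.950300))/(1+1/16) = 9441/10000 ≈ 0.944100
step 4 [4y] zero: DF = P = 9151/10000 ≈ 0.915100

1 1 1993/2000
2 2 9503/10000
3 3 9441/10000
4 4 9151/10000
s(3y) = (1/(9441/10000) − 1)/(3) = 559/28323 ≈ 1.9737%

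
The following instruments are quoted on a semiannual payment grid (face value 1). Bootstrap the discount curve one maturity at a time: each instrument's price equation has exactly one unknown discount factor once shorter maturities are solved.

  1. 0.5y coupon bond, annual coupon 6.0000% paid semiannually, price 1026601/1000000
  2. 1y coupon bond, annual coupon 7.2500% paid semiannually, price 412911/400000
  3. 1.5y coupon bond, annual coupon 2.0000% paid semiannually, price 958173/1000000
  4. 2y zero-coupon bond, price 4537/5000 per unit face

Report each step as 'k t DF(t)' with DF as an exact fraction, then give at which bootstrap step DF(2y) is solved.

step 1 [0.5y] bond c/2=3/100: DF=(1026601/1000000 − 3/100·(0))/(1+3/100) = 9967/10000 ≈ 0.996700
step 2 [1y] bond c/2=29/800: DF=(412911/400000 − 29/800·(0.996700))/(1+29/800) = 9613/10000 ≈ 0.961300
step 3 [1.5y] bond c/2=1/100: DF=(958173/1000000 − 1/100·(0.996700+0.961300))/(1+1/100) = 9293/10000 ≈ 0.929300
step 4 [2y] zero: DF = P = 4537/5000 ≈ 0.907400

1 1/2 9967/10000
2 1 9613/10000
3 3/2 9293/10000
4 2 4537/5000
DF(2y) is solved at step 4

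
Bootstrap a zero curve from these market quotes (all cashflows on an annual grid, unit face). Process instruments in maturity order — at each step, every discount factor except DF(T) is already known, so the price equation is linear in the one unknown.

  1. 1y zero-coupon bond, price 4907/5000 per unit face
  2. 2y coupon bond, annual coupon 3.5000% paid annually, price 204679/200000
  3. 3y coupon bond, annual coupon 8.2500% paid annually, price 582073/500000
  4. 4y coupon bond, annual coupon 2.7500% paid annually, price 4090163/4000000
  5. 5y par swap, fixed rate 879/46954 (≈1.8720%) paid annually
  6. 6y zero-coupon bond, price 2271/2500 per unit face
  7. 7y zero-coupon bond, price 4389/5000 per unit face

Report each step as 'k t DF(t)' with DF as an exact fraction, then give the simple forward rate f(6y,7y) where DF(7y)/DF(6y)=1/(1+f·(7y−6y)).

1 1 4907/5000
2 2 2389/2500
3 3 4639/5000
4 4 1837/2000
5 5 9121/10000
6 6 2271/2500
7 7 4389/5000
f(6y,7y) = ((2271/2500)/(4389/5000) − 1)/(1) = 51/1463 ≈ 3.4860%

step 1 [1y] zero: DF = P = 4907/5000 ≈ 0.981400
step 2 [2y] bond c/1=7/200: DF=(204679/200000 − 7/200·(0.981400))/(1+7/200) = 2389/2500 ≈ 0.955600
step 3 [3y] bond c/1=33/400: DF=(582073/500000 − 33/400·(0.981400+0.955600))/(1+33/400) = 4639/5000 ≈ 0.927800
step 4 [4y] bond c/1=11/400: DF=(4090163/4000000 − 11/400·(0.981400+0.955600+0.927800))/(1+11/400) = 1837/2000 ≈ 0.918500
step 5 [5y] swap r/1=879/46954: DF=(1 − 879/46954·(0.981400+0.955600+0.927800+0.918500))/(1+879/46954) = 9121/10000 ≈ 0.912100
step 6 [6y] zero: DF = P = 2271/2500 ≈ 0.908400
step 7 [7y] zero: DF = P = 4389/5000 ≈ 0.877800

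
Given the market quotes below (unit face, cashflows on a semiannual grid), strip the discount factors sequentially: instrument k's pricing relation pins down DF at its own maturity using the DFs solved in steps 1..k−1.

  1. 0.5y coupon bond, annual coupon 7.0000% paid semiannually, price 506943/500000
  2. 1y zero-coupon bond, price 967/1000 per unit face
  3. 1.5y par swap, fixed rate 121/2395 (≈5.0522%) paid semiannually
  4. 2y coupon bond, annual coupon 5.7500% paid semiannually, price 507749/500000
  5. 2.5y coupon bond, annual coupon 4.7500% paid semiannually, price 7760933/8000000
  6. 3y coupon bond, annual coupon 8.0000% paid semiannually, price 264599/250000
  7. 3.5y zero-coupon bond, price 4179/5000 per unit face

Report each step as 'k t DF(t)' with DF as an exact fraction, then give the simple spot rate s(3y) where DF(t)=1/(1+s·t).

step 1 [0.5y] bond c/2=7/200: DF=(506943/500000 − 7/200·(0))/(1+7/200) = 2449/2500 ≈ 0.979600
step 2 [1y] zero: DF = P = 967/1000 ≈ 0.967000
step 3 [1.5y] swap r/2=121/4790: DF=(1 − 121/4790·(0.979600+0.967000))/(1+121/4790) = 4637/5000 ≈ 0.927400
step 4 [2y] bond c/2=23/800: DF=(507749/500000 − 23/800·(0.979600+0.967000+0.927400))/(1+23/800) = 2267/2500 ≈ 0.906800
step 5 [2.5y] bond c/2=19/800: DF=(7760933/8000000 − 19/800·(0.979600+0.967000+0.927400+0.906800))/(1+19/800) = 8599/10000 ≈ 0.859900
step 6 [3y] bond c/2=1/25: DF=(264599/250000 − 1/25·(0.979600+0.967000+0.927400+0.906800+0.859900))/(1+1/25) = 1049/1250 ≈ 0.839200
step 7 [3.5y] zero: DF = P = 4179/5000 ≈ 0.835800

1 1/2 2449/2500
2 1 967/1000
3 3/2 4637/5000
4 2 2267/2500
5 5/2 8599/10000
6 3 1049/1250
7 7/2 4179/5000
s(3y) = (1/(1049/1250) − 1)/(3) = 67/1049 ≈ 6.3870%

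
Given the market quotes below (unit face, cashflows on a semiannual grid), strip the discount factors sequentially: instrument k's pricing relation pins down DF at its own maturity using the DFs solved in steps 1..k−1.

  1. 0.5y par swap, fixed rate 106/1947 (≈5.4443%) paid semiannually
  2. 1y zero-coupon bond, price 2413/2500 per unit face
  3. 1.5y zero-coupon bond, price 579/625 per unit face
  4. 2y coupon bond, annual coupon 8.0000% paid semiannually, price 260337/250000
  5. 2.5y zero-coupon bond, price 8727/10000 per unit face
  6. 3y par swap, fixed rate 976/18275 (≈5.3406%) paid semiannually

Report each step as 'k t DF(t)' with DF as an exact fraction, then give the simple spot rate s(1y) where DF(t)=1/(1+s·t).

step 1 [0.5y] swap r/2=53/1947: DF=(1 − 53/1947·(0))/(1+53/1947) = 1947/2000 ≈ 0.973500
step 2 [1y] zero: DF = P = 2413/2500 ≈ 0.965200
step 3 [1.5y] zero: DF = P = 579/625 ≈ 0.926400
step 4 [2y] bond c/2=1/25: DF=(260337/250000 − 1/25·(0.973500+0.965200+0.926400))/(1+1/25) = 8911/10000 ≈ 0.891100
step 5 [2.5y] zero: DF = P = 8727/10000 ≈ 0.872700
step 6 [3y] swap r/2=488/18275: DF=(1 − 488/18275·(0.973500+0.965200+0.926400+0.891100+0.872700))/(1+488/18275) = 1067/1250 ≈ 0.853600

1 1/2 1947/2000
2 1 2413/2500
3 3/2 579/625
4 2 8911/10000
5 5/2 8727/10000
6 3 1067/1250
s(1y) = (1/(2413/2500) − 1)/(1) = 87/2413 ≈ 3.6055%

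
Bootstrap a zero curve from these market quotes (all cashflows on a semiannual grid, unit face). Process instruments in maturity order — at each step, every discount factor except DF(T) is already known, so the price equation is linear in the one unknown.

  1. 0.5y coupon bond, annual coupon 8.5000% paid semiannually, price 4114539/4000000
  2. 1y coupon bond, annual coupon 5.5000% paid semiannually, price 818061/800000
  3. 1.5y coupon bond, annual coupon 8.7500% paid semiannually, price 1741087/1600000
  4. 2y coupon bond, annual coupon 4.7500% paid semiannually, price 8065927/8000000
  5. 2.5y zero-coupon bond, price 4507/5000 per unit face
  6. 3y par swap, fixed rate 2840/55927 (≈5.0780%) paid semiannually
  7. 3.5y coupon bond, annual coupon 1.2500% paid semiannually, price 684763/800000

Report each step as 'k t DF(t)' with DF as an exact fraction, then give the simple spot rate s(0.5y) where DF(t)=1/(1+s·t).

step 1 [0.5y] bond c/2=17/400: DF=(4114539/4000000 − 17/400·(0))/(1+17/400) = 9867/10000 ≈ 0.986700
step 2 [1y] bond c/2=11/400: DF=(818061/800000 − 11/400·(0.986700))/(1+11/400) = 1211/1250 ≈ 0.968800
step 3 [1.5y] bond c/2=7/160: DF=(1741087/1600000 − 7/160·(0.986700+0.968800))/(1+7/160) = 4803/5000 ≈ 0.960600
step 4 [2y] bond c/2=19/800: DF=(8065927/8000000 − 19/800·(0.986700+0.968800+0.960600))/(1+19/800) = 2293/2500 ≈ 0.917200
step 5 [2.5y] zero: DF = P = 4507/5000 ≈ 0.901400
step 6 [3y] swap r/2=1420/55927: DF=(1 − 1420/55927·(0.986700+0.968800+0.960600+0.917200+0.901400))/(1+1420/55927) = 429/500 ≈ 0.858000
step 7 [3.5y] bond c/2=1/160: DF=(684763/800000 − 1/160·(0.986700+0.968800+0.960600+0.917200+0.901400+0.858000))/(1+1/160) = 8159/10000 ≈ 0.815900

1 1/2 9867/10000
2 1 1211/1250
3 3/2 4803/5000
4 2 2293/2500
5 5/2 4507/5000
6 3 429/500
7 7/2 8159/10000
s(0.5y) = (1/(9867/10000) − 1)/(1/2) = 266/9867 ≈ 2.6959%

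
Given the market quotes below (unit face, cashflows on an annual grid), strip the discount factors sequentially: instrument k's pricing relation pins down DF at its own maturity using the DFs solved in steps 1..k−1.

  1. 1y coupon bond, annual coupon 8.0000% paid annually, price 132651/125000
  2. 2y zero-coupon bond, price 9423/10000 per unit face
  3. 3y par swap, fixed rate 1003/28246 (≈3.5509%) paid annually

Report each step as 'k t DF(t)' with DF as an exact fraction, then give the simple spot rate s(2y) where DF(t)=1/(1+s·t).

step 1 [1y] bond c/1=2/25: DF=(132651/125000 − 2/25·(0))/(1+2/25) = 4913/5000 ≈ 0.982600
step 2 [2y] zero: DF = P = 9423/10000 ≈ 0.942300
step 3 [3y] swap r/1=1003/28246: DF=(1 − 1003/28246·(0.982600+0.942300))/(1+1003/28246) = 8997/10000 ≈ 0.899700

1 1 4913/5000
2 2 9423/10000
3 3 8997/10000
s(2y) = (1/(9423/10000) − 1)/(2) = 577/18846 ≈ 3.0617%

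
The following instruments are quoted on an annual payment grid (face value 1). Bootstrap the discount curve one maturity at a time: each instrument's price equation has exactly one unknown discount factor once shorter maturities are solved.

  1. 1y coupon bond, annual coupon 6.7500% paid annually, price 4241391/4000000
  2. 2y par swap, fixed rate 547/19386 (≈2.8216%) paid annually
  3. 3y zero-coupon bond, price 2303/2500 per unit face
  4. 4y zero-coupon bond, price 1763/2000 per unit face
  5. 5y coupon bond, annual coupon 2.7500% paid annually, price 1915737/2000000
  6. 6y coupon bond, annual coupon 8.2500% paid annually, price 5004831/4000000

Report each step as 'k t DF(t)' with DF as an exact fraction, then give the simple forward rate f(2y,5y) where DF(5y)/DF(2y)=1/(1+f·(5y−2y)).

step 1 [1y] bond c/1=27/400: DF=(4241391/4000000 − 27/400·(0))/(1+27/400) = 9933/10000 ≈ 0.993300
step 2 [2y] swap r/1=547/19386: DF=(1 − 547/19386·(0.993300))/(1+547/19386) = 9453/10000 ≈ 0.945300
step 3 [3y] zero: DF = P = 2303/2500 ≈ 0.921200
step 4 [4y] zero: DF = P = 1763/2000 ≈ 0.881500
step 5 [5y] bond c/1=11/400: DF=(1915737/2000000 − 11/400·(0.993300+0.945300+0.921200+0.881500))/(1+11/400) = 8321/10000 ≈ 0.832100
step 6 [6y] bond c/1=33/400: DF=(5004831/4000000 − 33/400·(0.993300+0.945300+0.921200+0.881500+0.832100))/(1+33/400) = 8073/10000 ≈ 0.807300

1 1 9933/10000
2 2 9453/10000
3 3 2303/2500
4 4 1763/2000
5 5 8321/10000
6 6 8073/10000
f(2y,5y) = ((9453/10000)/(8321/10000) − 1)/(3) = 1132/24963 ≈ 4.5347%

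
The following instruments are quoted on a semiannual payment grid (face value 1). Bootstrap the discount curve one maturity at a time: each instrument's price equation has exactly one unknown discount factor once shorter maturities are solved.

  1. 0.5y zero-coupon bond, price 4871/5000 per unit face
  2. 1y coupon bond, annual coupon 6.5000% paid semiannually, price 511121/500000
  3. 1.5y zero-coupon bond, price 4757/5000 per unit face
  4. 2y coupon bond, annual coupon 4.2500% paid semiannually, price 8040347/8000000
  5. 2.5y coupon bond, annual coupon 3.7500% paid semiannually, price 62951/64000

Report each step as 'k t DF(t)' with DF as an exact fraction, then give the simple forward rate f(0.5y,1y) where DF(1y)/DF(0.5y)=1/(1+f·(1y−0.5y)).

1 1/2 4871/5000
2 1 4797/5000
3 3/2 4757/5000
4 2 9241/10000
5 5/2 4477/5000
f(0.5y,1y) = ((4871/5000)/(4797/5000) − 1)/(1/2) = 148/4797 ≈ 3.0853%

step 1 [0.5y] zero: DF = P = 4871/5000 ≈ 0.974200
step 2 [1y] bond c/2=13/400: DF=(511121/500000 − 13/400·(0.974200))/(1+13/400) = 4797/5000 ≈ 0.959400
step 3 [1.5y] zero: DF = P = 4757/5000 ≈ 0.951400
step 4 [2y] bond c/2=17/800: DF=(8040347/8000000 − 17/800·(0.974200+0.959400+0.951400))/(1+17/800) = 9241/10000 ≈ 0.924100
step 5 [2.5y] bond c/2=3/160: DF=(62951/64000 − 3/160·(0.974200+0.959400+0.951400+0.924100))/(1+3/160) = 4477/5000 ≈ 0.895400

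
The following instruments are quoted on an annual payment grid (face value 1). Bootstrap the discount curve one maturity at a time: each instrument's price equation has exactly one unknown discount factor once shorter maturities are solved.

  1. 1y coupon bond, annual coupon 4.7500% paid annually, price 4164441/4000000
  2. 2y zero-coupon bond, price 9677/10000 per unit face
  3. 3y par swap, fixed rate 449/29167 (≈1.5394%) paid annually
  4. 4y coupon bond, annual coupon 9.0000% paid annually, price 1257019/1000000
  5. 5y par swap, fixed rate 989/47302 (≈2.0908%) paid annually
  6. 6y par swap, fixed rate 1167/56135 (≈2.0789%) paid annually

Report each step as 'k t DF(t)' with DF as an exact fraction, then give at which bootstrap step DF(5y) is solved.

step 1 [1y] bond c/1=19/400: DF=(4164441/4000000 − 19/400·(0))/(1+19/400) = 9939/10000 ≈ 0.993900
step 2 [2y] zero: DF = P = 9677/10000 ≈ 0.967700
step 3 [3y] swap r/1=449/29167: DF=(1 − 449/29167·(0.993900+0.967700))/(1+449/29167) = 9551/10000 ≈ 0.955100
step 4 [4y] bond c/1=9/100: DF=(1257019/1000000 − 9/100·(0.993900+0.967700+0.955100))/(1+9/100) = 2281/2500 ≈ 0.912400
step 5 [5y] swap r/1=989/47302: DF=(1 − 989/47302·(0.993900+0.967700+0.955100+0.912400))/(1+989/47302) = 9011/10000 ≈ 0.901100
step 6 [6y] swap r/1=1167/56135: DF=(1 − 1167/56135·(0.993900+0.967700+0.955100+0.912400+0.901100))/(1+1167/56135) = 8833/10000 ≈ 0.883300

1 1 9939/10000
2 2 9677/10000
3 3 9551/10000
4 4 2281/2500
5 5 9011/10000
6 6 8833/10000
DF(5y) is solved at step 5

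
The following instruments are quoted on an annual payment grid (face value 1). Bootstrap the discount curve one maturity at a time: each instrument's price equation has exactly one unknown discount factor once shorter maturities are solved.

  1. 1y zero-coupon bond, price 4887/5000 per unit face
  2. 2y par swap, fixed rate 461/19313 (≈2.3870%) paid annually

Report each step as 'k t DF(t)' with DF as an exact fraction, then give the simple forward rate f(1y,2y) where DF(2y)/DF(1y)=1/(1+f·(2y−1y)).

1 1 4887/5000
2 2 9539/10000
f(1y,2y) = ((4887/5000)/(9539/10000) − 1)/(1) = 235/9539 ≈ 2.4636%

step 1 [1y] zero: DF = P = 4887/5000 ≈ 0.977400
step 2 [2y] swap r/1=461/19313: DF=(1 − 461/19313·(0.977400))/(1+461/19313) = 9539/10000 ≈ 0.953900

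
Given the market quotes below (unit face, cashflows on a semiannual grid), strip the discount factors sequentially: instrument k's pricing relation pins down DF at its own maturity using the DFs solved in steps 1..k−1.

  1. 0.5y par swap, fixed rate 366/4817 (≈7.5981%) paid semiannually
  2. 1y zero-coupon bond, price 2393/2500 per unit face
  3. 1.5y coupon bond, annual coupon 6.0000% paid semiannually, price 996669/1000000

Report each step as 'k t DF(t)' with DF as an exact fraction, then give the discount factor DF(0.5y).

step 1 [0.5y] swap r/2=183/4817: DF=(1 − 183/4817·(0))/(1+183/4817) = 4817/5000 ≈ 0.963400
step 2 [1y] zero: DF = P = 2393/2500 ≈ 0.957200
step 3 [1.5y] bond c/2=3/100: DF=(996669/1000000 − 3/100·(0.963400+0.957200))/(1+3/100) = 9117/10000 ≈ 0.911700

1 1/2 4817/5000
2 1 2393/2500
3 3/2 9117/10000
DF(0.5y) = 4817/5000 ≈ 0.963400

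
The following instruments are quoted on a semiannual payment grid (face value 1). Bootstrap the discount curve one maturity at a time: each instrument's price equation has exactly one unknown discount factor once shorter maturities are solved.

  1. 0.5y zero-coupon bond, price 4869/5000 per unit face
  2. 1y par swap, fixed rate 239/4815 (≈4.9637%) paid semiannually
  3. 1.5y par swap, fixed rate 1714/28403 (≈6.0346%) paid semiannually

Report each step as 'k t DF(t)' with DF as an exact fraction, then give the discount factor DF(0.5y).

1 1/2 4869/5000
2 1 4761/5000
3 3/2 9143/10000
DF(0.5y) = 4869/5000 ≈ 0.973800

step 1 [0.5y] zero: DF = P = 4869/5000 ≈ 0.973800
step 2 [1y] swap r/2=239/9630: DF=(1 − 239/9630·(0.973800))/(1+239/9630) = 4761/5000 ≈ 0.952200
step 3 [1.5y] swap r/2=857/28403: DF=(1 − 857/28403·(0.973800+0.952200))/(1+857/28403) = 9143/10000 ≈ 0.914300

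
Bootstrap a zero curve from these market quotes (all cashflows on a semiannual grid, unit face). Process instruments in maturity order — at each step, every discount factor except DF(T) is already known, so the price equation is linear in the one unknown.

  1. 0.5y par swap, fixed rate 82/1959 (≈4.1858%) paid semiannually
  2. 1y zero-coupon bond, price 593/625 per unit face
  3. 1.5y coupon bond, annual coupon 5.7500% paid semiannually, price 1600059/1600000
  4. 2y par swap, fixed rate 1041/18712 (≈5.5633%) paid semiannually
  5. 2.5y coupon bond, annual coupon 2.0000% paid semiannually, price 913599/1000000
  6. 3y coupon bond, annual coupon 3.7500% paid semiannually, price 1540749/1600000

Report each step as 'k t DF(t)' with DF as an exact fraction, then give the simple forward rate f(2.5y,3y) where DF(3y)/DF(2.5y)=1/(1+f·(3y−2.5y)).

1 1/2 1959/2000
2 1 593/625
3 3/2 4591/5000
4 2 8959/10000
5 5/2 347/400
6 3 2151/2500
f(2.5y,3y) = ((347/400)/(2151/2500) − 1)/(1/2) = 71/4302 ≈ 1.6504%

step 1 [0.5y] swap r/2=41/1959: DF=(1 − 41/1959·(0))/(1+41/1959) = 1959/2000 ≈ 0.979500
step 2 [1y] zero: DF = P = 593/625 ≈ 0.948800
step 3 [1.5y] bond c/2=23/800: DF=(1600059/1600000 − 23/800·(0.979500+0.948800))/(1+23/800) = 4591/5000 ≈ 0.918200
step 4 [2y] swap r/2=1041/37424: DF=(1 − 1041/37424·(0.979500+0.948800+0.918200))/(1+1041/37424) = 8959/10000 ≈ 0.895900
step 5 [2.5y] bond c/2=1/100: DF=(913599/1000000 − 1/100·(0.979500+0.948800+0.918200+0.895900))/(1+1/100) = 347/400 ≈ 0.867500
step 6 [3y] bond c/2=3/160: DF=(1540749/1600000 − 3/160·(0.979500+0.948800+0.918200+0.895900+0.867500))/(1+3/160) = 2151/2500 ≈ 0.860400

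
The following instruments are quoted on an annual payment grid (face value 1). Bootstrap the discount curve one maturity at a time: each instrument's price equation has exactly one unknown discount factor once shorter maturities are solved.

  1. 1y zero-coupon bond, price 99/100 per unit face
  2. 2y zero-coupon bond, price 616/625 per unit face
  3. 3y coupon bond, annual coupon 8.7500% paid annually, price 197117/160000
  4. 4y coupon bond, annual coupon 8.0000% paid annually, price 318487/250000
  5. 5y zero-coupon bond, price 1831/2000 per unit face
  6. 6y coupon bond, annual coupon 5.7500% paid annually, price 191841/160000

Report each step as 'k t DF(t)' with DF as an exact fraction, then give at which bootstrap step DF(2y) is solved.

1 1 99/100
2 2 616/625
3 3 9739/10000
4 4 9611/10000
5 5 1831/2000
6 6 4357/5000
DF(2y) is solved at step 2

step 1 [1y] zero: DF = P = 99/100 ≈ 0.990000
step 2 [2y] zero: DF = P = 616/625 ≈ 0.985600
step 3 [3y] bond c/1=7/80: DF=(197117/160000 − 7/80·(0.990000+0.985600))/(1+7/80) = 9739/10000 ≈ 0.973900
step 4 [4y] bond c/1=2/25: DF=(318487/250000 − 2/25·(0.990000+0.985600+0.973900))/(1+2/25) = 9611/10000 ≈ 0.961100
step 5 [5y] zero: DF = P = 1831/2000 ≈ 0.915500
step 6 [6y] bond c/1=23/400: DF=(191841/160000 − 23/400·(0.990000+0.985600+0.973900+0.961100+0.915500))/(1+23/400) = 4357/5000 ≈ 0.871400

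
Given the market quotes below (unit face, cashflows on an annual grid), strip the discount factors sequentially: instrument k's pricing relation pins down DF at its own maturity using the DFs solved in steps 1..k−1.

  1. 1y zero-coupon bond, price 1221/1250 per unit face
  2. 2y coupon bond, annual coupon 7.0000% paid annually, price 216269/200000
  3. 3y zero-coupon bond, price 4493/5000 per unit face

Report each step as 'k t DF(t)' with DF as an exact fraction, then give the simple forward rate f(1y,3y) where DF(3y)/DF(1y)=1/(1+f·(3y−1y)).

1 1 1221/1250
2 2 9467/10000
3 3 4493/5000
f(1y,3y) = ((1221/1250)/(4493/5000) − 1)/(2) = 391/8986 ≈ 4.3512%

step 1 [1y] zero: DF = P = 1221/1250 ≈ 0.976800
step 2 [2y] bond c/1=7/100: DF=(216269/200000 − 7/100·(0.976800))/(1+7/100) = 9467/10000 ≈ 0.946700
step 3 [3y] zero: DF = P = 4493/5000 ≈ 0.898600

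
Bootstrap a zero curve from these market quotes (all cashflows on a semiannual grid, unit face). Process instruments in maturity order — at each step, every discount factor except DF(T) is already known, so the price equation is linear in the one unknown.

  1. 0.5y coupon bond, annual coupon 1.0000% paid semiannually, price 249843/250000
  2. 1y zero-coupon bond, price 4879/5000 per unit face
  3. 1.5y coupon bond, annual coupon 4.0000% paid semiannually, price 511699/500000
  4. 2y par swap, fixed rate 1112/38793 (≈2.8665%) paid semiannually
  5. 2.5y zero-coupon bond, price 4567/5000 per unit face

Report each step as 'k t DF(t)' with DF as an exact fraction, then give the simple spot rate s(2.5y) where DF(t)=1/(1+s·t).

step 1 [0.5y] bond c/2=1/200: DF=(249843/250000 − 1/200·(0))/(1+1/200) = 1243/1250 ≈ 0.994400
step 2 [1y] zero: DF = P = 4879/5000 ≈ 0.975800
step 3 [1.5y] bond c/2=1/50: DF=(511699/500000 − 1/50·(0.994400+0.975800))/(1+1/50) = 9647/10000 ≈ 0.964700
step 4 [2y] swap r/2=556/38793: DF=(1 − 556/38793·(0.994400+0.975800+0.964700))/(1+556/38793) = 2361/2500 ≈ 0.944400
step 5 [2.5y] zero: DF = P = 4567/5000 ≈ 0.913400

1 1/2 1243/1250
2 1 4879/5000
3 3/2 9647/10000
4 2 2361/2500
5 5/2 4567/5000
s(2.5y) = (1/(4567/5000) − 1)/(5/2) = 866/22835 ≈ 3.7924%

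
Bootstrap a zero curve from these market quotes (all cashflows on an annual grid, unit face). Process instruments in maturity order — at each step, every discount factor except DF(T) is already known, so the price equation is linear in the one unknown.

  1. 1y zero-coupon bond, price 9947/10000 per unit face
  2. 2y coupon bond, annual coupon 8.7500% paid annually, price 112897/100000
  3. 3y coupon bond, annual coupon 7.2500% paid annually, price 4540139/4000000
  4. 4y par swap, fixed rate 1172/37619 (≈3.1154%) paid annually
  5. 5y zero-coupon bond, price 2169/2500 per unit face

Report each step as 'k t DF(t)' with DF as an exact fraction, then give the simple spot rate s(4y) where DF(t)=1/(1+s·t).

1 1 9947/10000
2 2 9581/10000
3 3 9263/10000
4 4 2207/2500
5 5 2169/2500
s(4y) = (1/(2207/2500) − 1)/(4) = 293/8828 ≈ 3.3190%

step 1 [1y] zero: DF = P = 9947/10000 ≈ 0.994700
step 2 [2y] bond c/1=7/80: DF=(112897/100000 − 7/80·(0.994700))/(1+7/80) = 9581/10000 ≈ 0.958100
step 3 [3y] bond c/1=29/400: DF=(4540139/4000000 − 29/400·(0.994700+0.958100))/(1+29/400) = 9263/10000 ≈ 0.926300
step 4 [4y] swap r/1=1172/37619: DF=(1 − 1172/37619·(0.994700+0.958100+0.926300))/(1+1172/37619) = 2207/2500 ≈ 0.882800
step 5 [5y] zero: DF = P = 2169/2500 ≈ 0.867600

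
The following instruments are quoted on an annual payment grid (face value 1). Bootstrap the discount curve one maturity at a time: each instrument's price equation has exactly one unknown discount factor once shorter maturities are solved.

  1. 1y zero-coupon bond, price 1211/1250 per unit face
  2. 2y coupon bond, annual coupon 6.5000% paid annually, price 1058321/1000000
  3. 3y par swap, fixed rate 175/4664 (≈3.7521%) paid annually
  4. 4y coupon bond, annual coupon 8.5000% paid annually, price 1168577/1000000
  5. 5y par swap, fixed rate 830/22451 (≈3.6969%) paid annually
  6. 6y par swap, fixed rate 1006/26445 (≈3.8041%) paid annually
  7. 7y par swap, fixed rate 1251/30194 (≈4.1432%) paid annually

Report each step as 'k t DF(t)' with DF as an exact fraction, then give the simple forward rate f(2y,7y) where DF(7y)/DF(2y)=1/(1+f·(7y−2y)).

1 1 1211/1250
2 2 4673/5000
3 3 179/200
4 4 4289/5000
5 5 417/500
6 6 1997/2500
7 7 3749/5000
f(2y,7y) = ((4673/5000)/(3749/5000) − 1)/(5) = 924/18745 ≈ 4.9293%

step 1 [1y] zero: DF = P = 1211/1250 ≈ 0.968800
step 2 [2y] bond c/1=13/200: DF=(1058321/1000000 − 13/200·(0.968800))/(1+13/200) = 4673/5000 ≈ 0.934600
step 3 [3y] swap r/1=175/4664: DF=(1 − 175/4664·(0.968800+0.934600))/(1+175/4664) = 179/200 ≈ 0.895000
step 4 [4y] bond c/1=17/200: DF=(1168577/1000000 − 17/200·(0.968800+0.934600+0.895000))/(1+17/200) = 4289/5000 ≈ 0.857800
step 5 [5y] swap r/1=830/22451: DF=(1 − 830/22451·(0.968800+0.934600+0.895000+0.857800))/(1+830/22451) = 417/500 ≈ 0.834000
step 6 [6y] swap r/1=1006/26445: DF=(1 − 1006/26445·(0.968800+0.934600+0.895000+0.857800+0.834000))/(1+1006/26445) = 1997/2500 ≈ 0.798800
step 7 [7y] swap r/1=1251/30194: DF=(1 − 1251/30194·(0.968800+0.934600+0.895000+0.857800+0.834000+0.798800))/(1+1251/30194) = 3749/5000 ≈ 0.749800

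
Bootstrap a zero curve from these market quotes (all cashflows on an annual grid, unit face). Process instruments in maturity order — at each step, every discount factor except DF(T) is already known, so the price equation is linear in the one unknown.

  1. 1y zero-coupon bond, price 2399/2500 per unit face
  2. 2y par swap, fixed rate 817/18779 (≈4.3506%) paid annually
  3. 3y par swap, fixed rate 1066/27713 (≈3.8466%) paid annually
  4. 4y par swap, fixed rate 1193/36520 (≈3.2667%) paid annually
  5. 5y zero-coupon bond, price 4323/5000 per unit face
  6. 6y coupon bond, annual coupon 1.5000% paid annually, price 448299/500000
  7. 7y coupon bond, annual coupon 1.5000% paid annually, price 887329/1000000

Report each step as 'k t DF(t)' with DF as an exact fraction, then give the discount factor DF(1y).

step 1 [1y] zero: DF = P = 2399/2500 ≈ 0.959600
step 2 [2y] swap r/1=817/18779: DF=(1 − 817/18779·(0.959600))/(1+817/18779) = 9183/10000 ≈ 0.918300
step 3 [3y] swap r/1=1066/27713: DF=(1 − 1066/27713·(0.959600+0.918300))/(1+1066/27713) = 4467/5000 ≈ 0.893400
step 4 [4y] swap r/1=1193/36520: DF=(1 − 1193/36520·(0.959600+0.918300+0.893400))/(1+1193/36520) = 8807/10000 ≈ 0.880700
step 5 [5y] zero: DF = P = 4323/5000 ≈ 0.864600
step 6 [6y] bond c/1=3/200: DF=(448299/500000 − 3/200·(0.959600+0.918300+0.893400+0.880700+0.864600))/(1+3/200) = 4083/5000 ≈ 0.816600
step 7 [7y] bond c/1=3/200: DF=(887329/1000000 − 3/200·(0.959600+0.918300+0.893400+0.880700+0.864600+0.816600))/(1+3/200) = 3977/5000 ≈ 0.795400

1 1 2399/2500
2 2 9183/10000
3 3 4467/5000
4 4 8807/10000
5 5 4323/5000
6 6 4083/5000
7 7 3977/5000
DF(1y) = 2399/2500 ≈ 0.959600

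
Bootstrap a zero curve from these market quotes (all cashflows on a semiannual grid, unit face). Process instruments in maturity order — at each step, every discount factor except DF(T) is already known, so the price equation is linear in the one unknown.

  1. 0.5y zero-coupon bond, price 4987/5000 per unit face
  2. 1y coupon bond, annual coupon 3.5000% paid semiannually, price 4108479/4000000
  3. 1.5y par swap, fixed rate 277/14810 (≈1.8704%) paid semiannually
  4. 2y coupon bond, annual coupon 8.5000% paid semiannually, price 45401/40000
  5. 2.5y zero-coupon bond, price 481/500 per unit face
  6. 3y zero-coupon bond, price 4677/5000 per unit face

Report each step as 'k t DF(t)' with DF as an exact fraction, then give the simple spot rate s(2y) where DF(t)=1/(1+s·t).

1 1/2 4987/5000
2 1 9923/10000
3 3/2 9723/10000
4 2 121/125
5 5/2 481/500
6 3 4677/5000
s(2y) = (1/(121/125) − 1)/(2) = 2/121 ≈ 1.6529%

step 1 [0.5y] zero: DF = P = 4987/5000 ≈ 0.997400
step 2 [1y] bond c/2=7/400: DF=(4108479/4000000 − 7/400·(0.997400))/(1+7/400) = 9923/10000 ≈ 0.992300
step 3 [1.5y] swap r/2=277/29620: DF=(1 − 277/29620·(0.997400+0.992300))/(1+277/29620) = 9723/10000 ≈ 0.972300
step 4 [2y] bond c/2=17/400: DF=(45401/40000 − 17/400·(0.997400+0.992300+0.972300))/(1+17/400) = 121/125 ≈ 0.968000
step 5 [2.5y] zero: DF = P = 481/500 ≈ 0.962000
step 6 [3y] zero: DF = P = 4677/5000 ≈ 0.935400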